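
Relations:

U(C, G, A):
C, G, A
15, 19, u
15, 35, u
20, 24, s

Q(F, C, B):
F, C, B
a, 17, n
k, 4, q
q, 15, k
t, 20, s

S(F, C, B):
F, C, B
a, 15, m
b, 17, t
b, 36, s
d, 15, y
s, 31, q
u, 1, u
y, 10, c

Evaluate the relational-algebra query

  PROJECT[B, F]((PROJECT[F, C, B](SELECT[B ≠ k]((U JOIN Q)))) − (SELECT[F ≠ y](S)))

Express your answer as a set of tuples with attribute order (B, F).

Joining U and Q on C yields {(15, 19, u, q, k), (15, 35, u, q, k), (20, 24, s, t, s)}.
Selection B ≠ k: {(20, 24, s, t, s)}
Keep only column(s) F, C, B: {(t, 20, s)}
Selection F ≠ y: {(a, 15, m), (b, 17, t), (b, 36, s), (d, 15, y), (s, 31, q), (u, 1, u)}
Difference: {(t, 20, s)} with {(a, 15, m), (b, 17, t), (b, 36, s), (d, 15, y), (s, 31, q), (u, 1, u)} → {(t, 20, s)}
Keep only column(s) B, F: {(s, t)}

{(s, t)}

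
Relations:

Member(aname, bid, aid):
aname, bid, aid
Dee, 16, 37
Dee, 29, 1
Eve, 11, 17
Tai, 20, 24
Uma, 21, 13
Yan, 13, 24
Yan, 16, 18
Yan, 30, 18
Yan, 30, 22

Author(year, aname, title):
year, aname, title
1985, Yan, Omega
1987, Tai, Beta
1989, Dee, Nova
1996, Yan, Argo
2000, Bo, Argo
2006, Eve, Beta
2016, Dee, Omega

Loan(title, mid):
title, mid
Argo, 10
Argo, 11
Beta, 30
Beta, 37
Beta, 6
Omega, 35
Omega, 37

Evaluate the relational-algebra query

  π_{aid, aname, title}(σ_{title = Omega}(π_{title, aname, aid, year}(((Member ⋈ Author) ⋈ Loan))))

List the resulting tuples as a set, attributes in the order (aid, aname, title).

{(1, Dee, Omega), (18, Yan, Omega), (22, Yan, Omega), (24, Yan, Omega), (37, Dee, Omega)}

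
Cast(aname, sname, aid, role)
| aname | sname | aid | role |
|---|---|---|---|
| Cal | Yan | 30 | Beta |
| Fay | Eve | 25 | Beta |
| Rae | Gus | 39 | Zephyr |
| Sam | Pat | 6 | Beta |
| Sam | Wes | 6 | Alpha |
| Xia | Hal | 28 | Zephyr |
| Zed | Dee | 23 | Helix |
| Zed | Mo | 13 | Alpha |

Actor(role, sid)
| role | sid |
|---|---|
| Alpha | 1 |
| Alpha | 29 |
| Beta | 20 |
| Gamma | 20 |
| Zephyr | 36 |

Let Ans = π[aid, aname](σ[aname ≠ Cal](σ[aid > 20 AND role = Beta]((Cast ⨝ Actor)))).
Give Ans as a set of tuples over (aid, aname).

Cast ⋈ Actor (natural join on role): {(Cal, Yan, 30, Beta, 20), (Fay, Eve, 25, Beta, 20), (Rae, Gus, 39, Zephyr, 36), (Sam, Pat, 6, Beta, 20), (Sam, Wes, 6, Alpha, 1), (Sam, Wes, 6, Alpha, 29), (Xia, Hal, 28, Zephyr, 36), (Zed, Mo, 13, Alpha, 1), (Zed, Mo, 13, Alpha, 29)}
σ[aid > 20 AND role = Beta]: keep tuples satisfying aid > 20 AND role = Beta → {(Cal, Yan, 30, Beta, 20), (Fay, Eve, 25, Beta, 20)}
σ[aname ≠ Cal]: keep tuples satisfying aname ≠ Cal → {(Fay, Eve, 25, Beta, 20)}
Keep only column(s) aid, aname: {(25, Fay)}

{(25, Fay)}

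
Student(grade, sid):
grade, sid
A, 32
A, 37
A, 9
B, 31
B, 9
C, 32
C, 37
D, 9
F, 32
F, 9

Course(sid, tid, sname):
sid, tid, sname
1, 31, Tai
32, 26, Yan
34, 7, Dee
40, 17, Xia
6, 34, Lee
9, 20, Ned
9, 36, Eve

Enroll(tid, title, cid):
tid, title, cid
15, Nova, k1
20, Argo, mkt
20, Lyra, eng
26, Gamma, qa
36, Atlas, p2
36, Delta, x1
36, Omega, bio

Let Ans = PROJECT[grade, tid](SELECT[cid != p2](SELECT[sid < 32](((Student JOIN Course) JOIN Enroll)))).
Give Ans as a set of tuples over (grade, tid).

{(A, 20), (A, 36), (B, 20), (B, 36), (D, 20), (D, 36), (F, 20), (F, 36)}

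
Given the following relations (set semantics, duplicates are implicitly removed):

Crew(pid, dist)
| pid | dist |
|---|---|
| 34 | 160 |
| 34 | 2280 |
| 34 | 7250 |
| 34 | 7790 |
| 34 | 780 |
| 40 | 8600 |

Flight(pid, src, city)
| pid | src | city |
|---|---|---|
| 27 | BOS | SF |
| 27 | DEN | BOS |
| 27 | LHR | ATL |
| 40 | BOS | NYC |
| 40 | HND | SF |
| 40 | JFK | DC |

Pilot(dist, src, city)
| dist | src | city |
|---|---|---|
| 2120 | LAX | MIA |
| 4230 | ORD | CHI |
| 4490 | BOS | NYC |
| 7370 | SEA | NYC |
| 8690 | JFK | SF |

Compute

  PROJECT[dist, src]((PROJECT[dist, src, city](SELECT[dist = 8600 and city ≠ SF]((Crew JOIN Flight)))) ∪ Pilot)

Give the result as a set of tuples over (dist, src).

{(2120, LAX), (4230, ORD), (4490, BOS), (7370, SEA), (8600, BOS), (8600, JFK), (8690, JFK)}

Joining Crew and Flight on pid yields {(40, 8600, BOS, NYC), (40, 8600, HND, SF), (40, 8600, JFK, DC)}.
Filtering on dist = 8600 and city ≠ SF leaves {(40, 8600, BOS, NYC), (40, 8600, JFK, DC)}.
Projecting to dist, src, city: {(8600, BOS, NYC), (8600, JFK, DC)}
Taking the union: {(2120, LAX, MIA), (4230, ORD, CHI), (4490, BOS, NYC), (7370, SEA, NYC), (8600, BOS, NYC), (8600, JFK, DC), (8690, JFK, SF)}
Projecting to dist, src: {(2120, LAX), (4230, ORD), (4490, BOS), (7370, SEA), (8600, BOS), (8600, JFK), (8690, JFK)}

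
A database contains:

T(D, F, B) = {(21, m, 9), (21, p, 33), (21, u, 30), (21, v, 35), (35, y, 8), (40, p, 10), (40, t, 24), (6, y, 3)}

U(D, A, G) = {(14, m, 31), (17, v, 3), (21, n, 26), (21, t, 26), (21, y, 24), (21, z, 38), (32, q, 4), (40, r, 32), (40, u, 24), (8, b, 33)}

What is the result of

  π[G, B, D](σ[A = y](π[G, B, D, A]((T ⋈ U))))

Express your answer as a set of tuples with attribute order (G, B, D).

{(24, 30, 21), (24, 33, 21), (24, 35, 21), (24, 9, 21)}

T ⋈ U (natural join on D): {(21, m, 9, n, 26), (21, m, 9, t, 26), (21, m, 9, y, 24), (21, m, 9, z, 38), (21, p, 33, n, 26), (21, p, 33, t, 26), (21, p, 33, y, 24), (21, p, 33, z, 38), (21, u, 30, n, 26), (21, u, 30, t, 26), (21, u, 30, y, 24), (21, u, 30, z, 38), (21, v, 35, n, 26), (21, v, 35, t, 26), (21, v, 35, y, 24), (21, v, 35, z, 38), (40, p, 10, r, 32), (40, p, 10, u, 24), (40, t, 24, r, 32), (40, t, 24, u, 24)}
Keep only column(s) G, B, D, A: {(24, 10, 40, u), (24, 24, 40, u), (24, 30, 21, y), (24, 33, 21, y), (24, 35, 21, y), (24, 9, 21, y), (26, 30, 21, n), (26, 30, 21, t), (26, 33, 21, n), (26, 33, 21, t), (26, 35, 21, n), (26, 35, 21, t), (26, 9, 21, n), (26, 9, 21, t), (32, 10, 40, r), (32, 24, 40, r), (38, 30, 21, z), (38, 33, 21, z), (38, 35, 21, z), (38, 9, 21, z)}
σ[A = y]: keep tuples satisfying A = y → {(24, 30, 21, y), (24, 33, 21, y), (24, 35, 21, y), (24, 9, 21, y)}
Keep only column(s) G, B, D: {(24, 30, 21), (24, 33, 21), (24, 35, 21), (24, 9, 21)}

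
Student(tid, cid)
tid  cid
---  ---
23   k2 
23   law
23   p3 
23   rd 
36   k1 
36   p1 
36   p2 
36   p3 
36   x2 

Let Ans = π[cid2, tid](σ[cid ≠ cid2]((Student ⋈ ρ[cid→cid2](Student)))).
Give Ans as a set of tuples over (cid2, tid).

{(k1, 36), (k2, 23), (law, 23), (p1, 36), (p2, 36), (p3, 23), (p3, 36), (rd, 23), (x2, 36)}

ρ[cid→cid2]: schema becomes (tid, cid2); tuples unchanged.
Natural join on tid: {(23, k2, k2), (23, k2, law), (23, k2, p3), (23, k2, rd), (23, law, k2), (23, law, law), (23, law, p3), (23, law, rd), (23, p3, k2), (23, p3, law), (23, p3, p3), (23, p3, rd), (23, rd, k2), (23, rd, law), (23, rd, p3), (23, rd, rd), (36, k1, k1), (36, k1, p1), (36, k1, p2), (36, k1, p3), (36, k1, x2), (36, p1, k1), (36, p1, p1), (36, p1, p2), (36, p1, p3), (36, p1, x2), (36, p2, k1), (36, p2, p1), (36, p2, p2), (36, p2, p3), (36, p2, x2), (36, p3, k1), (36, p3, p1), (36, p3, p2), (36, p3, p3), (36, p3, x2), (36, x2, k1), (36, x2, p1), (36, x2, p2), (36, x2, p3), (36, x2, x2)}
Selection cid ≠ cid2: {(23, k2, law), (23, k2, p3), (23, k2, rd), (23, law, k2), (23, law, p3), (23, law, rd), (23, p3, k2), (23, p3, law), (23, p3, rd), (23, rd, k2), (23, rd, law), (23, rd, p3), (36, k1, p1), (36, k1, p2), (36, k1, p3), (36, k1, x2), (36, p1, k1), (36, p1, p2), (36, p1, p3), (36, p1, x2), (36, p2, k1), (36, p2, p1), (36, p2, p3), (36, p2, x2), (36, p3, k1), (36, p3, p1), (36, p3, p2), (36, p3, x2), (36, x2, k1), (36, x2, p1), (36, x2, p2), (36, x2, p3)}
π[cid2, tid]: project onto (cid2, tid) (23 duplicate(s) eliminated) → {(k1, 36), (k2, 23), (law, 23), (p1, 36), (p2, 36), (p3, 23), (p3, 36), (rd, 23), (x2, 36)}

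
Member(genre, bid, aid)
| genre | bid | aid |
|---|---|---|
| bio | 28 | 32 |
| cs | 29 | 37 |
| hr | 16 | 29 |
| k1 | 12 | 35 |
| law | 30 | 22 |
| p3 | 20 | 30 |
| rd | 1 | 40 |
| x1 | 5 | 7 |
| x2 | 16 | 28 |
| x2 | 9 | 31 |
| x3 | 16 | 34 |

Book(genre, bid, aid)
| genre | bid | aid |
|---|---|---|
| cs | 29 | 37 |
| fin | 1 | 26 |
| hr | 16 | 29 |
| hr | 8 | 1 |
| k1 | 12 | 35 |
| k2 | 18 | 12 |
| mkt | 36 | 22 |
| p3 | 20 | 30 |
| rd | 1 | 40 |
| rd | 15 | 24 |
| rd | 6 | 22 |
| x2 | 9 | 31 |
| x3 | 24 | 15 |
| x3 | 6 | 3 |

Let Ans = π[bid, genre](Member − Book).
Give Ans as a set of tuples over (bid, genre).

Difference: {(bio, 28, 32), (cs, 29, 37), (hr, 16, 29), (k1, 12, 35), (law, 30, 22), (p3, 20, 30), (rd, 1, 40), (x1, 5, 7), (x2, 16, 28), (x2, 9, 31), (x3, 16, 34)} with {(cs, 29, 37), (fin, 1, 26), (hr, 16, 29), (hr, 8, 1), (k1, 12, 35), (k2, 18, 12), (mkt, 36, 22), (p3, 20, 30), (rd, 1, 40), (rd, 15, 24), (rd, 6, 22), (x2, 9, 31), (x3, 24, 15), (x3, 6, 3)} → {(bio, 28, 32), (law, 30, 22), (x1, 5, 7), (x2, 16, 28), (x3, 16, 34)}
Projecting to bid, genre: {(16, x2), (16, x3), (28, bio), (30, law), (5, x1)}

{(16, x2), (16, x3), (28, bio), (30, law), (5, x1)}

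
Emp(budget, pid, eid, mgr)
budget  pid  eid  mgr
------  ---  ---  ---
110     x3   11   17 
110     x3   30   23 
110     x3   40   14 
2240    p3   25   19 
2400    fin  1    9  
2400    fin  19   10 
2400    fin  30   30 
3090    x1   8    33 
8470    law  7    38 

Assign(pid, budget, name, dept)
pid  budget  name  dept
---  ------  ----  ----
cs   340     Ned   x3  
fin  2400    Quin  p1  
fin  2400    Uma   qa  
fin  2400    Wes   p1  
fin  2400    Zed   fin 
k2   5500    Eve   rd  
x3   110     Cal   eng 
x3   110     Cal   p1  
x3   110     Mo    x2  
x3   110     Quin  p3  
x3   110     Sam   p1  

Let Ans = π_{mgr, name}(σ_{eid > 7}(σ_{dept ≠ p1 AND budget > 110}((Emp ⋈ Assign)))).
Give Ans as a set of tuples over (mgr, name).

Natural join on budget, pid: {(110, x3, 11, 17, Cal, eng), (110, x3, 11, 17, Cal, p1), (110, x3, 11, 17, Mo, x2), (110, x3, 11, 17, Quin, p3), (110, x3, 11, 17, Sam, p1), (110, x3, 30, 23, Cal, eng), (110, x3, 30, 23, Cal, p1), (110, x3, 30, 23, Mo, x2), (110, x3, 30, 23, Quin, p3), (110, x3, 30, 23, Sam, p1), (110, x3, 40, 14, Cal, eng), (110, x3, 40, 14, Cal, p1), (110, x3, 40, 14, Mo, x2), (110, x3, 40, 14, Quin, p3), (110, x3, 40, 14, Sam, p1), (2400, fin, 1, 9, Quin, p1), (2400, fin, 1, 9, Uma, qa), (2400, fin, 1, 9, Wes, p1), (2400, fin, 1, 9, Zed, fin), (2400, fin, 19, 10, Quin, p1), (2400, fin, 19, 10, Uma, qa), (2400, fin, 19, 10, Wes, p1), (2400, fin, 19, 10, Zed, fin), (2400, fin, 30, 30, Quin, p1), (2400, fin, 30, 30, Uma, qa), (2400, fin, 30, 30, Wes, p1), (2400, fin, 30, 30, Zed, fin)}
Filtering on dept ≠ p1 AND budget > 110 leaves {(2400, fin, 1, 9, Uma, qa), (2400, fin, 1, 9, Zed, fin), (2400, fin, 19, 10, Uma, qa), (2400, fin, 19, 10, Zed, fin), (2400, fin, 30, 30, Uma, qa), (2400, fin, 30, 30, Zed, fin)}.
Filtering on eid > 7 leaves {(2400, fin, 19, 10, Uma, qa), (2400, fin, 19, 10, Zed, fin), (2400, fin, 30, 30, Uma, qa), (2400, fin, 30, 30, Zed, fin)}.
Keep only column(s) mgr, name: {(10, Uma), (10, Zed), (30, Uma), (30, Zed)}

{(10, Uma), (10, Zed), (30, Uma), (30, Zed)}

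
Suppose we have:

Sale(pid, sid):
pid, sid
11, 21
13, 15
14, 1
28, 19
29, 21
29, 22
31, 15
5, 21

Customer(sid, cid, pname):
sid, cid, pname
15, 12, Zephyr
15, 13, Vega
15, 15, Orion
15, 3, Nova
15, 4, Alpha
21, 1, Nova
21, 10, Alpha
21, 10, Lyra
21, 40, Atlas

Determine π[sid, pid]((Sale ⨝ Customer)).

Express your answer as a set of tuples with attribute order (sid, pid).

{(15, 13), (15, 31), (21, 11), (21, 29), (21, 5)}

Joining Sale and Customer on sid yields {(11, 21, 1, Nova), (11, 21, 10, Alpha), (11, 21, 10, Lyra), (11, 21, 40, Atlas), (13, 15, 12, Zephyr), (13, 15, 13, Vega), (13, 15, 15, Orion), (13, 15, 3, Nova), (13, 15, 4, Alpha), (29, 21, 1, Nova), (29, 21, 10, Alpha), (29, 21, 10, Lyra), (29, 21, 40, Atlas), (31, 15, 12, Zephyr), (31, 15, 13, Vega), (31, 15, 15, Orion), (31, 15, 3, Nova), (31, 15, 4, Alpha), (5, 21, 1, Nova), (5, 21, 10, Alpha), (5, 21, 10, Lyra), (5, 21, 40, Atlas)}.
Projecting to sid, pid (17 duplicate(s) eliminated): {(15, 13), (15, 31), (21, 11), (21, 29), (21, 5)}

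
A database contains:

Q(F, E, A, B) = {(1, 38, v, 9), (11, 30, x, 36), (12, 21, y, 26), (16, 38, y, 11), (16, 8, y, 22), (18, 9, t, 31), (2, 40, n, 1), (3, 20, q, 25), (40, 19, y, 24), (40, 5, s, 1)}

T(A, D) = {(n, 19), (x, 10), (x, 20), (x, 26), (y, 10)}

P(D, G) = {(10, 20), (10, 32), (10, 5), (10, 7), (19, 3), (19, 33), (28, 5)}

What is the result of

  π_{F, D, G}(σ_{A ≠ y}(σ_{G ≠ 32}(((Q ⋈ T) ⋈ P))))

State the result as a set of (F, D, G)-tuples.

Q ⋈ T (natural join on A): {(11, 30, x, 36, 10), (11, 30, x, 36, 20), (11, 30, x, 36, 26), (12, 21, y, 26, 10), (16, 38, y, 11, 10), (16, 8, y, 22, 10), (2, 40, n, 1, 19), (40, 19, y, 24, 10)}
(Q ⋈ T) ⋈ P (natural join on D): {(11, 30, x, 36, 10, 20), (11, 30, x, 36, 10, 32), (11, 30, x, 36, 10, 5), (11, 30, x, 36, 10, 7), (12, 21, y, 26, 10, 20), (12, 21, y, 26, 10, 32), (12, 21, y, 26, 10, 5), (12, 21, y, 26, 10, 7), (16, 38, y, 11, 10, 20), (16, 38, y, 11, 10, 32), (16, 38, y, 11, 10, 5), (16, 38, y, 11, 10, 7), (16, 8, y, 22, 10, 20), (16, 8, y, 22, 10, 32), (16, 8, y, 22, 10, 5), (16, 8, y, 22, 10, 7), (2, 40, n, 1, 19, 3), (2, 40, n, 1, 19, 33), (40, 19, y, 24, 10, 20), (40, 19, y, 24, 10, 32), (40, 19, y, 24, 10, 5), (40, 19, y, 24, 10, 7)}
Selection G ≠ 32: {(11, 30, x, 36, 10, 20), (11, 30, x, 36, 10, 5), (11, 30, x, 36, 10, 7), (12, 21, y, 26, 10, 20), (12, 21, y, 26, 10, 5), (12, 21, y, 26, 10, 7), (16, 38, y, 11, 10, 20), (16, 38, y, 11, 10, 5), (16, 38, y, 11, 10, 7), (16, 8, y, 22, 10, 20), (16, 8, y, 22, 10, 5), (16, 8, y, 22, 10, 7), (2, 40, n, 1, 19, 3), (2, 40, n, 1, 19, 33), (40, 19, y, 24, 10, 20), (40, 19, y, 24, 10, 5), (40, 19, y, 24, 10, 7)}
Selection A ≠ y: {(11, 30, x, 36, 10, 20), (11, 30, x, 36, 10, 5), (11, 30, x, 36, 10, 7), (2, 40, n, 1, 19, 3), (2, 40, n, 1, 19, 33)}
Keep only column(s) F, D, G: {(11, 10, 20), (11, 10, 5), (11, 10, 7), (2, 19, 3), (2, 19, 33)}

{(11, 10, 20), (11, 10, 5), (11, 10, 7), (2, 19, 3), (2, 19, 33)}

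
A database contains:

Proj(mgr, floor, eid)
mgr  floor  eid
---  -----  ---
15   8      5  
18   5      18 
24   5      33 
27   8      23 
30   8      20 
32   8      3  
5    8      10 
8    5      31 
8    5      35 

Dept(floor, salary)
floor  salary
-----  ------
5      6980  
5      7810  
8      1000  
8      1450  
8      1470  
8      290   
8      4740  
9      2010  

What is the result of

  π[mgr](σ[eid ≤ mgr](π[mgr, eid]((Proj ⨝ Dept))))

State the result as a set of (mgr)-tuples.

{15, 18, 27, 30, 32}

Joining Proj and Dept on floor yields {(15, 8, 5, 1000), (15, 8, 5, 1450), (15, 8, 5, 1470), (15, 8, 5, 290), (15, 8, 5, 4740), (18, 5, 18, 6980), (18, 5, 18, 7810), (24, 5, 33, 6980), (24, 5, 33, 7810), (27, 8, 23, 1000), (27, 8, 23, 1450), (27, 8, 23, 1470), (27, 8, 23, 290), (27, 8, 23, 4740), (30, 8, 20, 1000), (30, 8, 20, 1450), (30, 8, 20, 1470), (30, 8, 20, 290), (30, 8, 20, 4740), (32, 8, 3, 1000), (32, 8, 3, 1450), (32, 8, 3, 1470), (32, 8, 3, 290), (32, 8, 3, 4740), (5, 8, 10, 1000), (5, 8, 10, 1450), (5, 8, 10, 1470), (5, 8, 10, 290), (5, 8, 10, 4740), (8, 5, 31, 6980), (8, 5, 31, 7810), (8, 5, 35, 6980), (8, 5, 35, 7810)}.
π_{mgr, eid} gives {(15, 5), (18, 18), (24, 33), (27, 23), (30, 20), (32, 3), (5, 10), (8, 31), (8, 35)} (24 duplicate(s) eliminated).
Filtering on eid ≤ mgr leaves {(15, 5), (18, 18), (27, 23), (30, 20), (32, 3)}.
π_{mgr} gives {15, 18, 27, 30, 32}.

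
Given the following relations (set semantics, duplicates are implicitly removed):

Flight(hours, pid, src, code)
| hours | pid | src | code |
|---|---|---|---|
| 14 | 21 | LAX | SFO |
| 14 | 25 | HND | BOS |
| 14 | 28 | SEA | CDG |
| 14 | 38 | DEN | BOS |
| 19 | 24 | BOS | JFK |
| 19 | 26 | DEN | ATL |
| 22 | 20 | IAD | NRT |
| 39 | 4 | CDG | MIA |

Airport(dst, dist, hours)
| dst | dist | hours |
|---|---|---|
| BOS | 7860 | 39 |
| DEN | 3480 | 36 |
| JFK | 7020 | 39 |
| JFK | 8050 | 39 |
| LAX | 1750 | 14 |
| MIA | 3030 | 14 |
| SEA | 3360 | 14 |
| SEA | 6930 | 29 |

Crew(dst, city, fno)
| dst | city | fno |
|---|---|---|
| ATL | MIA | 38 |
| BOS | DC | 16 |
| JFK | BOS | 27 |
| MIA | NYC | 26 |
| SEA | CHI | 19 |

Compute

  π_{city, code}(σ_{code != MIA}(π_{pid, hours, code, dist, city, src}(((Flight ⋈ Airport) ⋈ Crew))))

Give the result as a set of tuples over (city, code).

Natural join on hours: {(14, 21, LAX, SFO, LAX, 1750), (14, 21, LAX, SFO, MIA, 3030), (14, 21, LAX, SFO, SEA, 3360), (14, 25, HND, BOS, LAX, 1750), (14, 25, HND, BOS, MIA, 3030), (14, 25, HND, BOS, SEA, 3360), (14, 28, SEA, CDG, LAX, 1750), (14, 28, SEA, CDG, MIA, 3030), (14, 28, SEA, CDG, SEA, 3360), (14, 38, DEN, BOS, LAX, 1750), (14, 38, DEN, BOS, MIA, 3030), (14, 38, DEN, BOS, SEA, 3360), (39, 4, CDG, MIA, BOS, 7860), (39, 4, CDG, MIA, JFK, 7020), (39, 4, CDG, MIA, JFK, 8050)}
Natural join on dst: {(14, 21, LAX, SFO, MIA, 3030, NYC, 26), (14, 21, LAX, SFO, SEA, 3360, CHI, 19), (14, 25, HND, BOS, MIA, 3030, NYC, 26), (14, 25, HND, BOS, SEA, 3360, CHI, 19), (14, 28, SEA, CDG, MIA, 3030, NYC, 26), (14, 28, SEA, CDG, SEA, 3360, CHI, 19), (14, 38, DEN, BOS, MIA, 3030, NYC, 26), (14, 38, DEN, BOS, SEA, 3360, CHI, 19), (39, 4, CDG, MIA, BOS, 7860, DC, 16), (39, 4, CDG, MIA, JFK, 7020, BOS, 27), (39, 4, CDG, MIA, JFK, 8050, BOS, 27)}
Projecting to pid, hours, code, dist, city, src: {(21, 14, SFO, 3030, NYC, LAX), (21, 14, SFO, 3360, CHI, LAX), (25, 14, BOS, 3030, NYC, HND), (25, 14, BOS, 3360, CHI, HND), (28, 14, CDG, 3030, NYC, SEA), (28, 14, CDG, 3360, CHI, SEA), (38, 14, BOS, 3030, NYC, DEN), (38, 14, BOS, 3360, CHI, DEN), (4, 39, MIA, 7020, BOS, CDG), (4, 39, MIA, 7860, DC, CDG), (4, 39, MIA, 8050, BOS, CDG)}
Apply σ_{code != MIA}; surviving tuples: {(21, 14, SFO, 3030, NYC, LAX), (21, 14, SFO, 3360, CHI, LAX), (25, 14, BOS, 3030, NYC, HND), (25, 14, BOS, 3360, CHI, HND), (28, 14, CDG, 3030, NYC, SEA), (28, 14, CDG, 3360, CHI, SEA), (38, 14, BOS, 3030, NYC, DEN), (38, 14, BOS, 3360, CHI, DEN)}
Projecting to city, code (2 duplicate(s) eliminated): {(CHI, BOS), (CHI, CDG), (CHI, SFO), (NYC, BOS), (NYC, CDG), (NYC, SFO)}

{(CHI, BOS), (CHI, CDG), (CHI, SFO), (NYC, BOS), (NYC, CDG), (NYC, SFO)}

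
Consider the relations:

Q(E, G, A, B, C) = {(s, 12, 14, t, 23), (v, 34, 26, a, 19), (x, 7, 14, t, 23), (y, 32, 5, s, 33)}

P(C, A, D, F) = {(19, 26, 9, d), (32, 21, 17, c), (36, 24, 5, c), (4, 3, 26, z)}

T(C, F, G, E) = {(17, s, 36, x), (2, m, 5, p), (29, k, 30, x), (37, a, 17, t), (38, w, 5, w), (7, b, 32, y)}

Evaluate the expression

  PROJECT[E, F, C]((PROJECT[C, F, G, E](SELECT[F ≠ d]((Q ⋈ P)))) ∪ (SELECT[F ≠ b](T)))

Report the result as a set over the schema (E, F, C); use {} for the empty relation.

Natural join on A, C: {(v, 34, 26, a, 19, 9, d)}
σ[F ≠ d]: keep tuples satisfying F ≠ d → {}
Projecting to C, F, G, E: {}
σ[F ≠ b]: keep tuples satisfying F ≠ b → {(17, s, 36, x), (2, m, 5, p), (29, k, 30, x), (37, a, 17, t), (38, w, 5, w)}
Taking the union: {(17, s, 36, x), (2, m, 5, p), (29, k, 30, x), (37, a, 17, t), (38, w, 5, w)}
Projecting to E, F, C: {(p, m, 2), (t, a, 37), (w, w, 38), (x, k, 29), (x, s, 17)}

{(p, m, 2), (t, a, 37), (w, w, 38), (x, k, 29), (x, s, 17)}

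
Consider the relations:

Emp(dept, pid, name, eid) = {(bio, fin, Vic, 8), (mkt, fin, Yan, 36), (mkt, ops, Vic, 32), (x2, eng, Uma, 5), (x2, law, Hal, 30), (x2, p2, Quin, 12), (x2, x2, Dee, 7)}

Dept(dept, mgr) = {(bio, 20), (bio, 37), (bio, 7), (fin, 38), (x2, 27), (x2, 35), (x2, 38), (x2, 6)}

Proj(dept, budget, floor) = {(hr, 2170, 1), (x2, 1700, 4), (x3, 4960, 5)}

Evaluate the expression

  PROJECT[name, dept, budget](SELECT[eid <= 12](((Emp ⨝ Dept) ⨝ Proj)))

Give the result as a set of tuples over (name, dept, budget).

{(Dee, x2, 1700), (Quin, x2, 1700), (Uma, x2, 1700)}

Natural join on dept: {(bio, fin, Vic, 8, 20), (bio, fin, Vic, 8, 37), (bio, fin, Vic, 8, 7), (x2, eng, Uma, 5, 27), (x2, eng, Uma, 5, 35), (x2, eng, Uma, 5, 38), (x2, eng, Uma, 5, 6), (x2, law, Hal, 30, 27), (x2, law, Hal, 30, 35), (x2, law, Hal, 30, 38), (x2, law, Hal, 30, 6), (x2, p2, Quin, 12, 27), (x2, p2, Quin, 12, 35), (x2, p2, Quin, 12, 38), (x2, p2, Quin, 12, 6), (x2, x2, Dee, 7, 27), (x2, x2, Dee, 7, 35), (x2, x2, Dee, 7, 38), (x2, x2, Dee, 7, 6)}
Natural join on dept: {(x2, eng, Uma, 5, 27, 1700, 4), (x2, eng, Uma, 5, 35, 1700, 4), (x2, eng, Uma, 5, 38, 1700, 4), (x2, eng, Uma, 5, 6, 1700, 4), (x2, law, Hal, 30, 27, 1700, 4), (x2, law, Hal, 30, 35, 1700, 4), (x2, law, Hal, 30, 38, 1700, 4), (x2, law, Hal, 30, 6, 1700, 4), (x2, p2, Quin, 12, 27, 1700, 4), (x2, p2, Quin, 12, 35, 1700, 4), (x2, p2, Quin, 12, 38, 1700, 4), (x2, p2, Quin, 12, 6, 1700, 4), (x2, x2, Dee, 7, 27, 1700, 4), (x2, x2, Dee, 7, 35, 1700, 4), (x2, x2, Dee, 7, 38, 1700, 4), (x2, x2, Dee, 7, 6, 1700, 4)}
Selection eid <= 12: {(x2, eng, Uma, 5, 27, 1700, 4), (x2, eng, Uma, 5, 35, 1700, 4), (x2, eng, Uma, 5, 38, 1700, 4), (x2, eng, Uma, 5, 6, 1700, 4), (x2, p2, Quin, 12, 27, 1700, 4), (x2, p2, Quin, 12, 35, 1700, 4), (x2, p2, Quin, 12, 38, 1700, 4), (x2, p2, Quin, 12, 6, 1700, 4), (x2, x2, Dee, 7, 27, 1700, 4), (x2, x2, Dee, 7, 35, 1700, 4), (x2, x2, Dee, 7, 38, 1700, 4), (x2, x2, Dee, 7, 6, 1700, 4)}
π[name, dept, budget]: project onto (name, dept, budget) (9 duplicate(s) eliminated) → {(Dee, x2, 1700), (Quin, x2, 1700), (Uma, x2, 1700)}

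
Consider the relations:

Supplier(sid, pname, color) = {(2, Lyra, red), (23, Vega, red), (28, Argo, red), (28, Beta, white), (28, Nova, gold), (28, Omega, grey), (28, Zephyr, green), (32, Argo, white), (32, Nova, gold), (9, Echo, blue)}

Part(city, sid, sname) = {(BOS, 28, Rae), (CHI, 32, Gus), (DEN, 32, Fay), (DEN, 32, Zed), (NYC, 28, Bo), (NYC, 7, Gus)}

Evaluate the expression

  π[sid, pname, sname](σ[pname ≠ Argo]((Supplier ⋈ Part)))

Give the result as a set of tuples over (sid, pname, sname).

Supplier ⋈ Part (natural join on sid): {(28, Argo, red, BOS, Rae), (28, Argo, red, NYC, Bo), (28, Beta, white, BOS, Rae), (28, Beta, white, NYC, Bo), (28, Nova, gold, BOS, Rae), (28, Nova, gold, NYC, Bo), (28, Omega, grey, BOS, Rae), (28, Omega, grey, NYC, Bo), (28, Zephyr, green, BOS, Rae), (28, Zephyr, green, NYC, Bo), (32, Argo, white, CHI, Gus), (32, Argo, white, DEN, Fay), (32, Argo, white, DEN, Zed), (32, Nova, gold, CHI, Gus), (32, Nova, gold, DEN, Fay), (32, Nova, gold, DEN, Zed)}
σ[pname ≠ Argo]: keep tuples satisfying pname ≠ Argo → {(28, Beta, white, BOS, Rae), (28, Beta, white, NYC, Bo), (28, Nova, gold, BOS, Rae), (28, Nova, gold, NYC, Bo), (28, Omega, grey, BOS, Rae), (28, Omega, grey, NYC, Bo), (28, Zephyr, green, BOS, Rae), (28, Zephyr, green, NYC, Bo), (32, Nova, gold, CHI, Gus), (32, Nova, gold, DEN, Fay), (32, Nova, gold, DEN, Zed)}
Keep only column(s) sid, pname, sname: {(28, Beta, Bo), (28, Beta, Rae), (28, Nova, Bo), (28, Nova, Rae), (28, Omega, Bo), (28, Omega, Rae), (28, Zephyr, Bo), (28, Zephyr, Rae), (32, Nova, Fay), (32, Nova, Gus), (32, Nova, Zed)}

{(28, Beta, Bo), (28, Beta, Rae), (28, Nova, Bo), (28, Nova, Rae), (28, Omega, Bo), (28, Omega, Rae), (28, Zephyr, Bo), (28, Zephyr, Rae), (32, Nova, Fay), (32, Nova, Gus), (32, Nova, Zed)}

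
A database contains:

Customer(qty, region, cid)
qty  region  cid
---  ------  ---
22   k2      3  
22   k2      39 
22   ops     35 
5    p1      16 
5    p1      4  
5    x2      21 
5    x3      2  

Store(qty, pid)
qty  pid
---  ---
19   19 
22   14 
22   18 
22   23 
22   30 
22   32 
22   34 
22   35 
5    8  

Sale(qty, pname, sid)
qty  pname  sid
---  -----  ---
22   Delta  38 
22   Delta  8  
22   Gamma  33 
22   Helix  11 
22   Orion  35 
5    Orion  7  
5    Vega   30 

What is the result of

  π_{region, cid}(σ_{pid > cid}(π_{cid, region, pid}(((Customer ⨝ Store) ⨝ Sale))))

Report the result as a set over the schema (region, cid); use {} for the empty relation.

{(k2, 3), (p1, 4), (x3, 2)}

Joining Customer and Store on qty yields {(22, k2, 3, 14), (22, k2, 3, 18), (22, k2, 3, 23), (22, k2, 3, 30), (22, k2, 3, 32), (22, k2, 3, 34), (22, k2, 3, 35), (22, k2, 39, 14), (22, k2, 39, 18), (22, k2, 39, 23), (22, k2, 39, 30), (22, k2, 39, 32), (22, k2, 39, 34), (22, k2, 39, 35), (22, ops, 35, 14), (22, ops, 35, 18), (22, ops, 35, 23), (22, ops, 35, 30), (22, ops, 35, 32), (22, ops, 35, 34), (22, ops, 35, 35), (5, p1, 16, 8), (5, p1, 4, 8), (5, x2, 21, 8), (5, x3, 2, 8)}.
Joining (Customer ⨝ Store) and Sale on qty yields {(22, k2, 3, 14, Delta, 38), (22, k2, 3, 14, Delta, 8), (22, k2, 3, 14, Gamma, 33), (22, k2, 3, 14, Helix, 11), (22, k2, 3, 14, Orion, 35), (22, k2, 3, 18, Delta, 38), (22, k2, 3, 18, Delta, 8), (22, k2, 3, 18, Gamma, 33), (22, k2, 3, 18, Helix, 11), (22, k2, 3, 18, Orion, 35), (22, k2, 3, 23, Delta, 38), (22, k2, 3, 23, Delta, 8), (22, k2, 3, 23, Gamma, 33), (22, k2, 3, 23, Helix, 11), (22, k2, 3, 23, Orion, 35), (22, k2, 3, 30, Delta, 38), (22, k2, 3, 30, Delta, 8), (22, k2, 3, 30, Gamma, 33), (22, k2, 3, 30, Helix, 11), (22, k2, 3, 30, Orion, 35), (22, k2, 3, 32, Delta, 38), (22, k2, 3, 32, Delta, 8), (22, k2, 3, 32, Gamma, 33), (22, k2, 3, 32, Helix, 11), (22, k2, 3, 32, Orion, 35), (22, k2, 3, 34, Delta, 38), (22, k2, 3, 34, Delta, 8), (22, k2, 3, 34, Gamma, 33), (22, k2, 3, 34, Helix, 11), (22, k2, 3, 34, Orion, 35), (22, k2, 3, 35, Delta, 38), (22, k2, 3, 35, Delta, 8), (22, k2, 3, 35, Gamma, 33), (22, k2, 3, 35, Helix, 11), (22, k2, 3, 35, Orion, 35), (22, k2, 39, 14, Delta, 38), (22, k2, 39, 14, Delta, 8), (22, k2, 39, 14, Gamma, 33), (22, k2, 39, 14, Helix, 11), (22, k2, 39, 14, Orion, 35), (22, k2, 39, 18, Delta, 38), (22, k2, 39, 18, Delta, 8), (22, k2, 39, 18, Gamma, 33), (22, k2, 39, 18, Helix, 11), (22, k2, 39, 18, Orion, 35), (22, k2, 39, 23, Delta, 38), (22, k2, 39, 23, Delta, 8), (22, k2, 39, 23, Gamma, 33), (22, k2, 39, 23, Helix, 11), (22, k2, 39, 23, Orion, 35), (22, k2, 39, 30, Delta, 38), (22, k2, 39, 30, Delta, 8), (22, k2, 39, 30, Gamma, 33), (22, k2, 39, 30, Helix, 11), (22, k2, 39, 30, Orion, 35), (22, k2, 39, 32, Delta, 38), (22, k2, 39, 32, Delta, 8), (22, k2, 39, 32, Gamma, 33), (22, k2, 39, 32, Helix, 11), (22, k2, 39, 32, Orion, 35), (22, k2, 39, 34, Delta, 38), (22, k2, 39, 34, Delta, 8), (22, k2, 39, 34, Gamma, 33), (22, k2, 39, 34, Helix, 11), (22, k2, 39, 34, Orion, 35), (22, k2, 39, 35, Delta, 38), (22, k2, 39, 35, Delta, 8), (22, k2, 39, 35, Gamma, 33), (22, k2, 39, 35, Helix, 11), (22, k2, 39, 35, Orion, 35), (22, ops, 35, 14, Delta, 38), (22, ops, 35, 14, Delta, 8), (22, ops, 35, 14, Gamma, 33), (22, ops, 35, 14, Helix, 11), (22, ops, 35, 14, Orion, 35), (22, ops, 35, 18, Delta, 38), (22, ops, 35, 18, Delta, 8), (22, ops, 35, 18, Gamma, 33), (22, ops, 35, 18, Helix, 11), (22, ops, 35, 18, Orion, 35), (22, ops, 35, 23, Delta, 38), (22, ops, 35, 23, Delta, 8), (22, ops, 35, 23, Gamma, 33), (22, ops, 35, 23, Helix, 11), (22, ops, 35, 23, Orion, 35), (22, ops, 35, 30, Delta, 38), (22, ops, 35, 30, Delta, 8), (22, ops, 35, 30, Gamma, 33), (22, ops, 35, 30, Helix, 11), (22, ops, 35, 30, Orion, 35), (22, ops, 35, 32, Delta, 38), (22, ops, 35, 32, Delta, 8), (22, ops, 35, 32, Gamma, 33), (22, ops, 35, 32, Helix, 11), (22, ops, 35, 32, Orion, 35), (22, ops, 35, 34, Delta, 38), (22, ops, 35, 34, Delta, 8), (22, ops, 35, 34, Gamma, 33), (22, ops, 35, 34, Helix, 11), (22, ops, 35, 34, Orion, 35), (22, ops, 35, 35, Delta, 38), (22, ops, 35, 35, Delta, 8), (22, ops, 35, 35, Gamma, 33), (22, ops, 35, 35, Helix, 11), (22, ops, 35, 35, Orion, 35), (5, p1, 16, 8, Orion, 7), (5, p1, 16, 8, Vega, 30), (5, p1, 4, 8, Orion, 7), (5, p1, 4, 8, Vega, 30), (5, x2, 21, 8, Orion, 7), (5, x2, 21, 8, Vega, 30), (5, x3, 2, 8, Orion, 7), (5, x3, 2, 8, Vega, 30)}.
Projecting to cid, region, pid (88 duplicate(s) eliminated): {(16, p1, 8), (2, x3, 8), (21, x2, 8), (3, k2, 14), (3, k2, 18), (3, k2, 23), (3, k2, 30), (3, k2, 32), (3, k2, 34), (3, k2, 35), (35, ops, 14), (35, ops, 18), (35, ops, 23), (35, ops, 30), (35, ops, 32), (35, ops, 34), (35, ops, 35), (39, k2, 14), (39, k2, 18), (39, k2, 23), (39, k2, 30), (39, k2, 32), (39, k2, 34), (39, k2, 35), (4, p1, 8)}
σ[pid > cid]: keep tuples satisfying pid > cid → {(2, x3, 8), (3, k2, 14), (3, k2, 18), (3, k2, 23), (3, k2, 30), (3, k2, 32), (3, k2, 34), (3, k2, 35), (4, p1, 8)}
Projecting to region, cid (6 duplicate(s) eliminated): {(k2, 3), (p1, 4), (x3, 2)}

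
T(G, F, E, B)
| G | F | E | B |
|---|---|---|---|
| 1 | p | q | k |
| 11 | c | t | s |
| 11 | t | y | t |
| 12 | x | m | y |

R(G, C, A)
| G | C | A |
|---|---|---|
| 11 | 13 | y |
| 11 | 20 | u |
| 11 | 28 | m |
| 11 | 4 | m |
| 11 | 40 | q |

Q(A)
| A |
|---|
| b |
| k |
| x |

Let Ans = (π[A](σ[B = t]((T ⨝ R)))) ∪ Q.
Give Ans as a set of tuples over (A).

{b, k, m, q, u, x, y}

T ⋈ R (natural join on G): {(11, c, t, s, 13, y), (11, c, t, s, 20, u), (11, c, t, s, 28, m), (11, c, t, s, 4, m), (11, c, t, s, 40, q), (11, t, y, t, 13, y), (11, t, y, t, 20, u), (11, t, y, t, 28, m), (11, t, y, t, 4, m), (11, t, y, t, 40, q)}
Apply σ_{B = t}; surviving tuples: {(11, t, y, t, 13, y), (11, t, y, t, 20, u), (11, t, y, t, 28, m), (11, t, y, t, 4, m), (11, t, y, t, 40, q)}
Projecting to A (1 duplicate(s) eliminated): {m, q, u, y}
Union: {m, q, u, y} with {b, k, x} → {b, k, m, q, u, x, y}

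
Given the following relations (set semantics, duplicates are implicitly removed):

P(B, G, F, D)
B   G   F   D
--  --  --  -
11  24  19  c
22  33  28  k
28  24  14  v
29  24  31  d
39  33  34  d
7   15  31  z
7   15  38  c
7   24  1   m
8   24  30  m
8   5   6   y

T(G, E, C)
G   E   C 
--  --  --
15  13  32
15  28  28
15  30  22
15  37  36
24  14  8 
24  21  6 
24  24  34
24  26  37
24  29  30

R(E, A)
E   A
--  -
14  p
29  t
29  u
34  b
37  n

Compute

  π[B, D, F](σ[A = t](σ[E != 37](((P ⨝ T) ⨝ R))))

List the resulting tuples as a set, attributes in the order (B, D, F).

P ⋈ T (natural join on G): {(11, 24, 19, c, 14, 8), (11, 24, 19, c, 21, 6), (11, 24, 19, c, 24, 34), (11, 24, 19, c, 26, 37), (11, 24, 19, c, 29, 30), (28, 24, 14, v, 14, 8), (28, 24, 14, v, 21, 6), (28, 24, 14, v, 24, 34), (28, 24, 14, v, 26, 37), (28, 24, 14, v, 29, 30), (29, 24, 31, d, 14, 8), (29, 24, 31, d, 21, 6), (29, 24, 31, d, 24, 34), (29, 24, 31, d, 26, 37), (29, 24, 31, d, 29, 30), (7, 15, 31, z, 13, 32), (7, 15, 31, z, 28, 28), (7, 15, 31, z, 30, 22), (7, 15, 31, z, 37, 36), (7, 15, 38, c, 13, 32), (7, 15, 38, c, 28, 28), (7, 15, 38, c, 30, 22), (7, 15, 38, c, 37, 36), (7, 24, 1, m, 14, 8), (7, 24, 1, m, 21, 6), (7, 24, 1, m, 24, 34), (7, 24, 1, m, 26, 37), (7, 24, 1, m, 29, 30), (8, 24, 30, m, 14, 8), (8, 24, 30, m, 21, 6), (8, 24, 30, m, 24, 34), (8, 24, 30, m, 26, 37), (8, 24, 30, m, 29, 30)}
(P ⨝ T) ⋈ R (natural join on E): {(11, 24, 19, c, 14, 8, p), (11, 24, 19, c, 29, 30, t), (11, 24, 19, c, 29, 30, u), (28, 24, 14, v, 14, 8, p), (28, 24, 14, v, 29, 30, t), (28, 24, 14, v, 29, 30, u), (29, 24, 31, d, 14, 8, p), (29, 24, 31, d, 29, 30, t), (29, 24, 31, d, 29, 30, u), (7, 15, 31, z, 37, 36, n), (7, 15, 38, c, 37, 36, n), (7, 24, 1, m, 14, 8, p), (7, 24, 1, m, 29, 30, t), (7, 24, 1, m, 29, 30, u), (8, 24, 30, m, 14, 8, p), (8, 24, 30, m, 29, 30, t), (8, 24, 30, m, 29, 30, u)}
σ[E != 37]: keep tuples satisfying E != 37 → {(11, 24, 19, c, 14, 8, p), (11, 24, 19, c, 29, 30, t), (11, 24, 19, c, 29, 30, u), (28, 24, 14, v, 14, 8, p), (28, 24, 14, v, 29, 30, t), (28, 24, 14, v, 29, 30, u), (29, 24, 31, d, 14, 8, p), (29, 24, 31, d, 29, 30, t), (29, 24, 31, d, 29, 30, u), (7, 24, 1, m, 14, 8, p), (7, 24, 1, m, 29, 30, t), (7, 24, 1, m, 29, 30, u), (8, 24, 30, m, 14, 8, p), (8, 24, 30, m, 29, 30, t), (8, 24, 30, m, 29, 30, u)}
σ[A = t]: keep tuples satisfying A = t → {(11, 24, 19, c, 29, 30, t), (28, 24, 14, v, 29, 30, t), (29, 24, 31, d, 29, 30, t), (7, 24, 1, m, 29, 30, t), (8, 24, 30, m, 29, 30, t)}
Projecting to B, D, F: {(11, c, 19), (28, v, 14), (29, d, 31), (7, m, 1), (8, m, 30)}

{(11, c, 19), (28, v, 14), (29, d, 31), (7, m, 1), (8, m, 30)}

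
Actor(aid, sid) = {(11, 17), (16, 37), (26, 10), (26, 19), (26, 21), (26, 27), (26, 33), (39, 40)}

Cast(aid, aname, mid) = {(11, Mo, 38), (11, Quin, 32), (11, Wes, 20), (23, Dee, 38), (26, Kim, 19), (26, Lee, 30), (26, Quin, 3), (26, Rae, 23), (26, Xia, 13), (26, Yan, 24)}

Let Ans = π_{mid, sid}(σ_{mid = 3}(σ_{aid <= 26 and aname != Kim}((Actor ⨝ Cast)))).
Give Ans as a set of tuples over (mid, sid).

Natural join on aid: {(11, 17, Mo, 38), (11, 17, Quin, 32), (11, 17, Wes, 20), (26, 10, Kim, 19), (26, 10, Lee, 30), (26, 10, Quin, 3), (26, 10, Rae, 23), (26, 10, Xia, 13), (26, 10, Yan, 24), (26, 19, Kim, 19), (26, 19, Lee, 30), (26, 19, Quin, 3), (26, 19, Rae, 23), (26, 19, Xia, 13), (26, 19, Yan, 24), (26, 21, Kim, 19), (26, 21, Lee, 30), (26, 21, Quin, 3), (26, 21, Rae, 23), (26, 21, Xia, 13), (26, 21, Yan, 24), (26, 27, Kim, 19), (26, 27, Lee, 30), (26, 27, Quin, 3), (26, 27, Rae, 23), (26, 27, Xia, 13), (26, 27, Yan, 24), (26, 33, Kim, 19), (26, 33, Lee, 30), (26, 33, Quin, 3), (26, 33, Rae, 23), (26, 33, Xia, 13), (26, 33, Yan, 24)}
σ[aid <= 26 and aname != Kim]: keep tuples satisfying aid <= 26 and aname != Kim → {(11, 17, Mo, 38), (11, 17, Quin, 32), (11, 17, Wes, 20), (26, 10, Lee, 30), (26, 10, Quin, 3), (26, 10, Rae, 23), (26, 10, Xia, 13), (26, 10, Yan, 24), (26, 19, Lee, 30), (26, 19, Quin, 3), (26, 19, Rae, 23), (26, 19, Xia, 13), (26, 19, Yan, 24), (26, 21, Lee, 30), (26, 21, Quin, 3), (26, 21, Rae, 23), (26, 21, Xia, 13), (26, 21, Yan, 24), (26, 27, Lee, 30), (26, 27, Quin, 3), (26, 27, Rae, 23), (26, 27, Xia, 13), (26, 27, Yan, 24), (26, 33, Lee, 30), (26, 33, Quin, 3), (26, 33, Rae, 23), (26, 33, Xia, 13), (26, 33, Yan, 24)}
σ[mid = 3]: keep tuples satisfying mid = 3 → {(26, 10, Quin, 3), (26, 19, Quin, 3), (26, 21, Quin, 3), (26, 27, Quin, 3), (26, 33, Quin, 3)}
π_{mid, sid} gives {(3, 10), (3, 19), (3, 21), (3, 27), (3, 33)}.

{(3, 10), (3, 19), (3, 21), (3, 27), (3, 33)}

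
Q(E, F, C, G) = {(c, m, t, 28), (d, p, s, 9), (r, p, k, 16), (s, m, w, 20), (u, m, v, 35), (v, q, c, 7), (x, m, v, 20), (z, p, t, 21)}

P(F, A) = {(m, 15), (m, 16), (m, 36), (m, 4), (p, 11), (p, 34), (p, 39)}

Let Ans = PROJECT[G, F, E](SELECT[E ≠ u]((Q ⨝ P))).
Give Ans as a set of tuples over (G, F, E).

{(16, p, r), (20, m, s), (20, m, x), (21, p, z), (28, m, c), (9, p, d)}

Q ⋈ P (natural join on F): {(c, m, t, 28, 15), (c, m, t, 28, 16), (c, m, t, 28, 36), (c, m, t, 28, 4), (d, p, s, 9, 11), (d, p, s, 9, 34), (d, p, s, 9, 39), (r, p, k, 16, 11), (r, p, k, 16, 34), (r, p, k, 16, 39), (s, m, w, 20, 15), (s, m, w, 20, 16), (s, m, w, 20, 36), (s, m, w, 20, 4), (u, m, v, 35, 15), (u, m, v, 35, 16), (u, m, v, 35, 36), (u, m, v, 35, 4), (x, m, v, 20, 15), (x, m, v, 20, 16), (x, m, v, 20, 36), (x, m, v, 20, 4), (z, p, t, 21, 11), (z, p, t, 21, 34), (z, p, t, 21, 39)}
Filtering on E ≠ u leaves {(c, m, t, 28, 15), (c, m, t, 28, 16), (c, m, t, 28, 36), (c, m, t, 28, 4), (d, p, s, 9, 11), (d, p, s, 9, 34), (d, p, s, 9, 39), (r, p, k, 16, 11), (r, p, k, 16, 34), (r, p, k, 16, 39), (s, m, w, 20, 15), (s, m, w, 20, 16), (s, m, w, 20, 36), (s, m, w, 20, 4), (x, m, v, 20, 15), (x, m, v, 20, 16), (x, m, v, 20, 36), (x, m, v, 20, 4), (z, p, t, 21, 11), (z, p, t, 21, 34), (z, p, t, 21, 39)}.
Keep only column(s) G, F, E (15 duplicate(s) eliminated): {(16, p, r), (20, m, s), (20, m, x), (21, p, z), (28, m, c), (9, p, d)}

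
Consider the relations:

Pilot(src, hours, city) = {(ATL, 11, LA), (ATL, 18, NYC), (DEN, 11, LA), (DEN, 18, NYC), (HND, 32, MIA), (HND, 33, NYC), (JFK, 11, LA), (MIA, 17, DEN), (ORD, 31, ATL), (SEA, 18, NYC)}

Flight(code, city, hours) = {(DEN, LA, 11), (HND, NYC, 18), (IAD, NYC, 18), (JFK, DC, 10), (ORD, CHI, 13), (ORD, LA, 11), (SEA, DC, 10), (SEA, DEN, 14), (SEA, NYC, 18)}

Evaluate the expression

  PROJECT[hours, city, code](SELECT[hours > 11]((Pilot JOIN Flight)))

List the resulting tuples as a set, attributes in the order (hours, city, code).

{(18, NYC, HND), (18, NYC, IAD), (18, NYC, SEA)}

Pilot ⋈ Flight (natural join on hours, city): {(ATL, 11, LA, DEN), (ATL, 11, LA, ORD), (ATL, 18, NYC, HND), (ATL, 18, NYC, IAD), (ATL, 18, NYC, SEA), (DEN, 11, LA, DEN), (DEN, 11, LA, ORD), (DEN, 18, NYC, HND), (DEN, 18, NYC, IAD), (DEN, 18, NYC, SEA), (JFK, 11, LA, DEN), (JFK, 11, LA, ORD), (SEA, 18, NYC, HND), (SEA, 18, NYC, IAD), (SEA, 18, NYC, SEA)}
Selection hours > 11: {(ATL, 18, NYC, HND), (ATL, 18, NYC, IAD), (ATL, 18, NYC, SEA), (DEN, 18, NYC, HND), (DEN, 18, NYC, IAD), (DEN, 18, NYC, SEA), (SEA, 18, NYC, HND), (SEA, 18, NYC, IAD), (SEA, 18, NYC, SEA)}
π_{hours, city, code} gives {(18, NYC, HND), (18, NYC, IAD), (18, NYC, SEA)} (6 duplicate(s) eliminated).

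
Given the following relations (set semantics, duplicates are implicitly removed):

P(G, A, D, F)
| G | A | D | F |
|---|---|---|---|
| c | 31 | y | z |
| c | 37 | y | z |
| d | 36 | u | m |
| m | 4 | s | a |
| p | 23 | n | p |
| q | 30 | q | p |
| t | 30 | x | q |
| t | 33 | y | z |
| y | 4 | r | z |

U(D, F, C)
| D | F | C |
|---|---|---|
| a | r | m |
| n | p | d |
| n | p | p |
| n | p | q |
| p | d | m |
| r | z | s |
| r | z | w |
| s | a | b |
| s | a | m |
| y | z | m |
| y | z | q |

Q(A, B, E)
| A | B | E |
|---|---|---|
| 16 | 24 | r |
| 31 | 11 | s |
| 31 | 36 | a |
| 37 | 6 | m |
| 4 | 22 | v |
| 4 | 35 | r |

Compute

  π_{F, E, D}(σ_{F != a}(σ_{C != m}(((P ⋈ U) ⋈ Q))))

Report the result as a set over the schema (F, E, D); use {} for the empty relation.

Joining P and U on D, F yields {(c, 31, y, z, m), (c, 31, y, z, q), (c, 37, y, z, m), (c, 37, y, z, q), (m, 4, s, a, b), (m, 4, s, a, m), (p, 23, n, p, d), (p, 23, n, p, p), (p, 23, n, p, q), (t, 33, y, z, m), (t, 33, y, z, q), (y, 4, r, z, s), (y, 4, r, z, w)}.
Joining (P ⋈ U) and Q on A yields {(c, 31, y, z, m, 11, s), (c, 31, y, z, m, 36, a), (c, 31, y, z, q, 11, s), (c, 31, y, z, q, 36, a), (c, 37, y, z, m, 6, m), (c, 37, y, z, q, 6, m), (m, 4, s, a, b, 22, v), (m, 4, s, a, b, 35, r), (m, 4, s, a, m, 22, v), (m, 4, s, a, m, 35, r), (y, 4, r, z, s, 22, v), (y, 4, r, z, s, 35, r), (y, 4, r, z, w, 22, v), (y, 4, r, z, w, 35, r)}.
Filtering on C != m leaves {(c, 31, y, z, q, 11, s), (c, 31, y, z, q, 36, a), (c, 37, y, z, q, 6, m), (m, 4, s, a, b, 22, v), (m, 4, s, a, b, 35, r), (y, 4, r, z, s, 22, v), (y, 4, r, z, s, 35, r), (y, 4, r, z, w, 22, v), (y, 4, r, z, w, 35, r)}.
Filtering on F != a leaves {(c, 31, y, z, q, 11, s), (c, 31, y, z, q, 36, a), (c, 37, y, z, q, 6, m), (y, 4, r, z, s, 22, v), (y, 4, r, z, s, 35, r), (y, 4, r, z, w, 22, v), (y, 4, r, z, w, 35, r)}.
π[F, E, D]: project onto (F, E, D) (2 duplicate(s) eliminated) → {(z, a, y), (z, m, y), (z, r, r), (z, s, y), (z, v, r)}

{(z, a, y), (z, m, y), (z, r, r), (z, s, y), (z, v, r)}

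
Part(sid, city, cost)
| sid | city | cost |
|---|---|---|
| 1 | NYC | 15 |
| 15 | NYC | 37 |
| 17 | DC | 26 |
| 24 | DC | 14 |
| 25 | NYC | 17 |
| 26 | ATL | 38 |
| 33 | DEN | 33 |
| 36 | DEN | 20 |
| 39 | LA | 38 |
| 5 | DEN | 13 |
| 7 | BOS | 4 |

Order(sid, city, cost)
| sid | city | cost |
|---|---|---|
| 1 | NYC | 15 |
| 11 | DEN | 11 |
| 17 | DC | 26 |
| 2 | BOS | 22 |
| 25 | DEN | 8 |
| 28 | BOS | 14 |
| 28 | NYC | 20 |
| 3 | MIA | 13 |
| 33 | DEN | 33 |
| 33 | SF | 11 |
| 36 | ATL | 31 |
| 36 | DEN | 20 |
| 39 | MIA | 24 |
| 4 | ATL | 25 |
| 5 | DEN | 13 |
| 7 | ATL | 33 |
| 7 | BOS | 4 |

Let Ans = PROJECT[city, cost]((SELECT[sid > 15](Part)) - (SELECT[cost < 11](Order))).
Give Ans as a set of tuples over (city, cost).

σ[sid > 15]: keep tuples satisfying sid > 15 → {(17, DC, 26), (24, DC, 14), (25, NYC, 17), (26, ATL, 38), (33, DEN, 33), (36, DEN, 20), (39, LA, 38)}
σ[cost < 11]: keep tuples satisfying cost < 11 → {(25, DEN, 8), (7, BOS, 4)}
Set difference of the two operands is {(17, DC, 26), (24, DC, 14), (25, NYC, 17), (26, ATL, 38), (33, DEN, 33), (36, DEN, 20), (39, LA, 38)}.
Keep only column(s) city, cost: {(ATL, 38), (DC, 14), (DC, 26), (DEN, 20), (DEN, 33), (LA, 38), (NYC, 17)}

{(ATL, 38), (DC, 14), (DC, 26), (DEN, 20), (DEN, 33), (LA, 38), (NYC, 17)}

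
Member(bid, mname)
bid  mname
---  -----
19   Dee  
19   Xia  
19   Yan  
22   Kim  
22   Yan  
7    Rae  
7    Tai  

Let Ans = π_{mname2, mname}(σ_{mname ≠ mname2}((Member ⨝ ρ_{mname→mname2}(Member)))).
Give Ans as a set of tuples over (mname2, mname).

{(Dee, Xia), (Dee, Yan), (Kim, Yan), (Rae, Tai), (Tai, Rae), (Xia, Dee), (Xia, Yan), (Yan, Dee), (Yan, Kim), (Yan, Xia)}

ρ[mname→mname2]: schema becomes (bid, mname2); tuples unchanged.
Joining Member and ρ_{mname→mname2}(Member) on bid yields {(19, Dee, Dee), (19, Dee, Xia), (19, Dee, Yan), (19, Xia, Dee), (19, Xia, Xia), (19, Xia, Yan), (19, Yan, Dee), (19, Yan, Xia), (19, Yan, Yan), (22, Kim, Kim), (22, Kim, Yan), (22, Yan, Kim), (22, Yan, Yan), (7, Rae, Rae), (7, Rae, Tai), (7, Tai, Rae), (7, Tai, Tai)}.
Selection mname ≠ mname2: {(19, Dee, Xia), (19, Dee, Yan), (19, Xia, Dee), (19, Xia, Yan), (19, Yan, Dee), (19, Yan, Xia), (22, Kim, Yan), (22, Yan, Kim), (7, Rae, Tai), (7, Tai, Rae)}
π[mname2, mname]: project onto (mname2, mname) → {(Dee, Xia), (Dee, Yan), (Kim, Yan), (Rae, Tai), (Tai, Rae), (Xia, Dee), (Xia, Yan), (Yan, Dee), (Yan, Kim), (Yan, Xia)}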